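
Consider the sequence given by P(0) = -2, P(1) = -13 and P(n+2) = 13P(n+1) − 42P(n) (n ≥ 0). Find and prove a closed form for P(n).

Claim: P(n) = -6^n − 7^n.

Base cases: P(0) = -2 and -6^0 − 7^0 = -2; P(1) = -13 and -6^1 − 7^1 = -13.
Assume P(j) = -6^j − 7^j for all 0 ≤ j ≤ r, where r ≥ 1.
Then P(r+1) = 13P(r) − 42P(r−1) = 13·(-6^r − 7^r) − 42·(-6^{r−1} − 7^{r−1}) = -(13·6 − 42)6^{r−1} − (13·7 − 42)7^{r−1} = -36·6^{r−1} − 49·7^{r−1} = -6^{r+1} − 7^{r+1}.
So the formula holds for r+1, and by strong induction P(n) = -6^n − 7^n for all n ≥ 0.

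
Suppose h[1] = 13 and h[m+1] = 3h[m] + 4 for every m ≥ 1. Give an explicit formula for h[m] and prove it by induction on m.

Claim: h[m] = 5·3^m − 2.

Base case: h[1] = 13, and 5·3^1 − 2 = 15 − 2 = 13.
Assume h[j] = 5·3^j − 2 for some j ≥ 1.
Then h[j+1] = 3h[j] + 4 = 3·(5·3^j − 2) + 4 = 15·3^j − 6 + 4 = 5·3^{j+1} − 2.
Hence h[m] = 5·3^m − 2 for every m ≥ 1, by induction.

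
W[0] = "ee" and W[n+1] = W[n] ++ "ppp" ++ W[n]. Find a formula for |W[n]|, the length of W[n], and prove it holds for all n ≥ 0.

Claim: |W[n]| = 5·2^n − 3.

Base case: |W[0]| = 2, and 5·2^0 − 3 = 2.
Assume |W[m]| = 5·2^m − 3.
Then |W[m+1]| = |W[m]| + 3 + |W[m]| = 2|W[m]| + 3 = 2(5·2^m − 3) + 3 = 5·2^{m+1} − 6 + 3 = 5·2^{m+1} − 3.
So the formula holds for m+1, and by induction |W[n]| = 5·2^n − 3 for all n ≥ 0.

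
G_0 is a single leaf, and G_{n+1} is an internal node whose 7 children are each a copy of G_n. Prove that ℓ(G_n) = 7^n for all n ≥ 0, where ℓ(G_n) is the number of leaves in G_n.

Base case: ℓ(G_0) = 1, and 7^0 = 1.
Assume ℓ(G_j) = 7^j.
Then ℓ(G_{j+1}) = 7·ℓ(G_j) = 7·7^j = 7^{j+1}.
By induction, ℓ(G_n) = 7^n for all n ≥ 0.

ℓ(G_n) = 7^n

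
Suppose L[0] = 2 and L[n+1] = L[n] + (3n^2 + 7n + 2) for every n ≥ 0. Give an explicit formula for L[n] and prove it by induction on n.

Claim: L[n] = n^3 + 2n^2 − n + 2.

Base case: L[0] = 2, and 0^3 + 2·0^2 − 0 + 2 = 2.
Assume L[m] = m^3 + 2m^2 − m + 2.
Then L[m+1] = L[m] + (3m^2 + 7m + 2) = (m^3 + 2m^2 − m + 2) + (3m^2 + 7m + 2) = m^3 + 5m^2 + 6m + 4,
and (m+1)^3 + 2·(m+1)^2 − (m+1) + 2 = m^3 + 5m^2 + 6m + 4.
Hence L[n] = n^3 + 2n^2 − n + 2 for every n ≥ 0, by induction.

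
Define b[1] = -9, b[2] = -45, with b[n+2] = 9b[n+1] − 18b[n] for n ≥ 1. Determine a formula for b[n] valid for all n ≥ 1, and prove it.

Claim: b[n] = -6^n − 3^n.

Base cases: b[1] = -9 and -6^1 − 3^1 = -9; b[2] = -45 and -6^2 − 3^2 = -45.
Assume b[j] = -6^j − 3^j for all 1 ≤ j ≤ r, where r ≥ 2.
Then b[r+1] = 9b[r] − 18b[r−1] = 9·(-6^r − 3^r) − 18·(-6^{r−1} − 3^{r−1}) = -(9·6 − 18)6^{r−1} − (9·3 − 18)3^{r−1} = -36·6^{r−1} − 9·3^{r−1} = -6^{r+1} − 3^{r+1}.
So the formula holds for r+1, and by strong induction b[n] = -6^n − 3^n for all n ≥ 1.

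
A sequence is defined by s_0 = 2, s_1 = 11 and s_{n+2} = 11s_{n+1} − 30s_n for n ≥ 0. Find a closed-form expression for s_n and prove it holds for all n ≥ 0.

Claim: s_n = 6^n + 5^n.

Base cases: s_0 = 2 and 6^0 + 5^0 = 2; s_1 = 11 and 6^1 + 5^1 = 11.
Assume s_j = 6^j + 5^j for all 0 ≤ j ≤ m, where m ≥ 1.
Then s_{m+1} = 11s_m − 30s_{m−1} = 11·(6^m + 5^m) − 30·(6^{m−1} + 5^{m−1}) = (11·6 − 30)6^{m−1} + (11·5 − 30)5^{m−1} = 36·6^{m−1} + 25·5^{m−1} = 6^{m+1} + 5^{m+1}.
Hence s_n = 6^n + 5^n for every n ≥ 0, by strong induction.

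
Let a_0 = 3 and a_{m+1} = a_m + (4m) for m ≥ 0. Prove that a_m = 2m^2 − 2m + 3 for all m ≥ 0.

Base case: a_0 = 3, and 2·0^2 − 2·0 + 3 = 3.
Assume a_r = 2r^2 − 2r + 3.
Then a_{r+1} = a_r + (4r) = (2r^2 − 2r + 3) + (4r) = 2r^2 + 2r + 3,
and 2·(r+1)^2 − 2·(r+1) + 3 = 2r^2 + 2r + 3.
By induction, a_m = 2m^2 − 2m + 3 for all m ≥ 0.

a_m = 2m^2 − 2m + 3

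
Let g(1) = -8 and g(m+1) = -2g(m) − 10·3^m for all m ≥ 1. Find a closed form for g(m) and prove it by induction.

Claim: g(m) = (-2)^m − 2·3^m.

Base case: g(1) = -8, and (-2)^1 − 2·3^1 = -2 − 6 = -8.
Assume g(r) = (-2)^r − 2·3^r for some r ≥ 1.
Then g(r+1) = -2g(r) − 10·3^r = -2·((-2)^r − 2·3^r) − 10·3^r = (-2)^{r+1} + 4·3^r − 10·3^r = (-2)^{r+1} − 6·3^r = (-2)^{r+1} − 2·3^{r+1}.
Hence g(m) = (-2)^m − 2·3^m for every m ≥ 1, by induction.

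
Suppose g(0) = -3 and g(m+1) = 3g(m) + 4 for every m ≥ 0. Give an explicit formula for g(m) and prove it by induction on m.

Claim: g(m) = -3^m − 2.

Base case: g(0) = -3, and -3^0 − 2 = -1 − 2 = -3.
Assume g(r) = -3^r − 2 for some r ≥ 0.
Then g(r+1) = 3g(r) + 4 = 3·(-3^r − 2) + 4 = -3^{r+1} − 6 + 4 = -3^{r+1} − 2.
Hence g(m) = -3^m − 2 for every m ≥ 0, by induction.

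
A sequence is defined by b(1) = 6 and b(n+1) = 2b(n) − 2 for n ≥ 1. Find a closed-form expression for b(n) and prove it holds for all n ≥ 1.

Claim: b(n) = 2^{n+1} + 2.

Base case: b(1) = 6, and 2^{1+1} + 2 = 4 + 2 = 6.
Assume b(k) = 2^{k+1} + 2 for some k ≥ 1.
Then b(k+1) = 2b(k) − 2 = 2·(2^{k+1} + 2) − 2 = 2^{k+2} + 4 − 2 = 2^{k+2} + 2.
Hence b(n) = 2^{n+1} + 2 for every n ≥ 1, by induction.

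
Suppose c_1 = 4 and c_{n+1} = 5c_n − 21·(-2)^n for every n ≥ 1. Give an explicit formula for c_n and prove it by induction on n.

Claim: c_n = 2·5^n + 3·(-2)^n.

Base case: c_1 = 4, and 2·5^1 + 3·(-2)^1 = 10 − 6 = 4.
Assume c_m = 2·5^m + 3·(-2)^m for some m ≥ 1.
Then c_{m+1} = 5c_m − 21·(-2)^m = 5·(2·5^m + 3·(-2)^m) − 21·(-2)^m = 2·5^{m+1} + 15·(-2)^m − 21·(-2)^m = 2·5^{m+1} − 6·(-2)^m = 2·5^{m+1} + 3·(-2)^{m+1}.
This completes the inductive step, so c_n = 2·5^n + 3·(-2)^n for all n ≥ 1.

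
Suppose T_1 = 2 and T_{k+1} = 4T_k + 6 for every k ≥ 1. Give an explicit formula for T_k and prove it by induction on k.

Claim: T_k = 4^k − 2.

Base case: T_1 = 2, and 4^1 − 2 = 4 − 2 = 2.
Assume T_m = 4^m − 2 for some m ≥ 1.
Then T_{m+1} = 4T_m + 6 = 4·(4^m − 2) + 6 = 4^{m+1} − 8 + 6 = 4^{m+1} − 2.
This completes the inductive step, so T_k = 4^k − 2 for all k ≥ 1.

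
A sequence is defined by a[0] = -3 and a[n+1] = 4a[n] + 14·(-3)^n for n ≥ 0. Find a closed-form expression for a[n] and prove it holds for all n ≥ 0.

Claim: a[n] = -4^n − 2·(-3)^n.

Base case: a[0] = -3, and -4^0 − 2·(-3)^0 = -1 − 2 = -3.
Assume a[k] = -4^k − 2·(-3)^k for some k ≥ 0.
Then a[k+1] = 4a[k] + 14·(-3)^k = 4·(-4^k − 2·(-3)^k) + 14·(-3)^k = -4^{k+1} − 8·(-3)^k + 14·(-3)^k = -4^{k+1} + 6·(-3)^k = -4^{k+1} − 2·(-3)^{k+1}.
This completes the inductive step, so a[n] = -4^n − 2·(-3)^n for all n ≥ 0.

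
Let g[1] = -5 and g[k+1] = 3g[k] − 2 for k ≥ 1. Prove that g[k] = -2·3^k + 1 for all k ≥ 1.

Base case: g[1] = -5, and -2·3^1 + 1 = -6 + 1 = -5.
Assume g[j] = -2·3^j + 1 for some j ≥ 1.
Then g[j+1] = 3g[j] − 2 = 3·(-2·3^j + 1) − 2 = -6·3^j + 3 − 2 = -2·3^{j+1} + 1.
So the formula holds for j+1, and by induction g[k] = -2·3^k + 1 for all k ≥ 1.

g[k] = -2·3^k + 1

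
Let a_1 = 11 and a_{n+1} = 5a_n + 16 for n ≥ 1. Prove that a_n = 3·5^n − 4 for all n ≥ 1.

Base case: a_1 = 11, and 3·5^1 − 4 = 15 − 4 = 11.
Assume a_r = 3·5^r − 4 for some r ≥ 1.
Then a_{r+1} = 5a_r + 16 = 5·(3·5^r − 4) + 16 = 15·5^r − 20 + 16 = 3·5^{r+1} − 4.
Hence a_n = 3·5^n − 4 for every n ≥ 1, by induction.

a_n = 3·5^n − 4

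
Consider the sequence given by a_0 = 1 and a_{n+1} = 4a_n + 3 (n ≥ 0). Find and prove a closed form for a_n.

Claim: a_n = 2·4^n − 1.

Base case: a_0 = 1, and 2·4^0 − 1 = 2 − 1 = 1.
Assume a_k = 2·4^k − 1 for some k ≥ 0.
Then a_{k+1} = 4a_k + 3 = 4·(2·4^k − 1) + 3 = 8·4^k − 4 + 3 = 2·4^{k+1} − 1.
By induction, a_n = 2·4^n − 1 for all n ≥ 0.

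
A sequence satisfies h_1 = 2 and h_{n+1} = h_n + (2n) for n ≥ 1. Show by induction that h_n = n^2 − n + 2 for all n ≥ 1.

Base case: h_1 = 2, and 1^2 − 1 + 2 = 2.
Assume h_j = j^2 − j + 2.
Then h_{j+1} = h_j + (2j) = (j^2 − j + 2) + (2j) = j^2 + j + 2,
and (j+1)^2 − (j+1) + 2 = j^2 + j + 2.
This completes the inductive step, so h_n = n^2 − n + 2 for all n ≥ 1.

h_n = n^2 − n + 2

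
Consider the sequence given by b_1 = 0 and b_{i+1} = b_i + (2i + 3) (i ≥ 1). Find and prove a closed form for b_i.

Claim: b_i = i^2 + 2i − 3.

Base case: b_1 = 0, and 1^2 + 2·1 − 3 = 0.
Assume b_r = r^2 + 2r − 3.
Then b_{r+1} = b_r + (2r + 3) = (r^2 + 2r − 3) + (2r + 3) = r^2 + 4r,
and (r+1)^2 + 2·(r+1) − 3 = r^2 + 4r.
Hence b_i = i^2 + 2i − 3 for every i ≥ 1, by induction.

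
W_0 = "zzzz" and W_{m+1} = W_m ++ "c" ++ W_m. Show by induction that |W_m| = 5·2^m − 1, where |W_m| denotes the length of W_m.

Base case: |W_0| = 4, and 5·2^0 − 1 = 4.
Assume |W_j| = 5·2^j − 1.
Then |W_{j+1}| = |W_j| + 1 + |W_j| = 2|W_j| + 1 = 2(5·2^j − 1) + 1 = 5·2^{j+1} − 2 + 1 = 5·2^{j+1} − 1.
This completes the inductive step, so |W_m| = 5·2^m − 1 for all m ≥ 0.

|W_m| = 5·2^m − 1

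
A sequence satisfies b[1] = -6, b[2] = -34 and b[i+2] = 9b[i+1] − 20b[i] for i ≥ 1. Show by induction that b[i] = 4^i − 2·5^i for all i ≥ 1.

Base cases: b[1] = -6 and 4^1 − 2·5^1 = -6; b[2] = -34 and 4^2 − 2·5^2 = -34.
Assume b[j] = 4^j − 2·5^j for all 1 ≤ j ≤ r, where r ≥ 2.
Then b[r+1] = 9b[r] − 20b[r−1] = 9·(4^r − 2·5^r) − 20·(4^{r−1} − 2·5^{r−1}) = (9·4 − 20)4^{r−1} − 2·(9·5 − 20)5^{r−1} = 16·4^{r−1} − 50·5^{r−1} = 4^{r+1} − 2·5^{r+1}.
By strong induction, b[i] = 4^i − 2·5^i for all i ≥ 1.

b[i] = 4^i − 2·5^i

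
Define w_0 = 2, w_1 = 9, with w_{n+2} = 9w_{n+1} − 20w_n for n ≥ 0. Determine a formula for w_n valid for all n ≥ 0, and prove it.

Claim: w_n = 5^n + 4^n.

Base cases: w_0 = 2 and 5^0 + 4^0 = 2; w_1 = 9 and 5^1 + 4^1 = 9.
Assume w_j = 5^j + 4^j for all 0 ≤ j ≤ k, where k ≥ 1.
Then w_{k+1} = 9w_k − 20w_{k−1} = 9·(5^k + 4^k) − 20·(5^{k−1} + 4^{k−1}) = (9·5 − 20)5^{k−1} + (9·4 − 20)4^{k−1} = 25·5^{k−1} + 16·4^{k−1} = 5^{k+1} + 4^{k+1}.
Hence w_n = 5^n + 4^n for every n ≥ 0, by strong induction.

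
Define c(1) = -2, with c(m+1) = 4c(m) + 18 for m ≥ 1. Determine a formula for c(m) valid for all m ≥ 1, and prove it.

Claim: c(m) = 4^m − 6.

Base case: c(1) = -2, and 4^1 − 6 = 4 − 6 = -2.
Assume c(j) = 4^j − 6 for some j ≥ 1.
Then c(j+1) = 4c(j) + 18 = 4·(4^j − 6) + 18 = 4^{j+1} − 24 + 18 = 4^{j+1} − 6.
Hence c(m) = 4^m − 6 for every m ≥ 1, by induction.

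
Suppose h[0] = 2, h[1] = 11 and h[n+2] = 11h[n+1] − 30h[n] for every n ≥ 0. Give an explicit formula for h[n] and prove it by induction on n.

Claim: h[n] = 6^n + 5^n.

Base cases: h[0] = 2 and 6^0 + 5^0 = 2; h[1] = 11 and 6^1 + 5^1 = 11.
Assume h[j] = 6^j + 5^j for all 0 ≤ j ≤ k, where k ≥ 1.
Then h[k+1] = 11h[k] − 30h[k−1] = 11·(6^k + 5^k) − 30·(6^{k−1} + 5^{k−1}) = (11·6 − 30)6^{k−1} + (11·5 − 30)5^{k−1} = 36·6^{k−1} + 25·5^{k−1} = 6^{k+1} + 5^{k+1}.
By strong induction, h[n] = 6^n + 5^n for all n ≥ 0.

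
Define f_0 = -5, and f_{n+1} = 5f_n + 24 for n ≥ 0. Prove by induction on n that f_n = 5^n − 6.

Base case: f_0 = -5, and 5^0 − 6 = 1 − 6 = -5.
Assume f_k = 5^k − 6 for some k ≥ 0.
Then f_{k+1} = 5f_k + 24 = 5·(5^k − 6) + 24 = 5^{k+1} − 30 + 24 = 5^{k+1} − 6.
Hence f_n = 5^n − 6 for every n ≥ 0, by induction.

f_n = 5^n − 6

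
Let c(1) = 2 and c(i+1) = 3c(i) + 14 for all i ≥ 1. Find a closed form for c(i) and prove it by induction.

Claim: c(i) = 3^{i+1} − 7.

Base case: c(1) = 2, and 3^{1+1} − 7 = 9 − 7 = 2.
Assume c(k) = 3^{k+1} − 7 for some k ≥ 1.
Then c(k+1) = 3c(k) + 14 = 3·(3^{k+1} − 7) + 14 = 3^{k+2} − 21 + 14 = 3^{k+2} − 7.
This completes the inductive step, so c(i) = 3^{i+1} − 7 for all i ≥ 1.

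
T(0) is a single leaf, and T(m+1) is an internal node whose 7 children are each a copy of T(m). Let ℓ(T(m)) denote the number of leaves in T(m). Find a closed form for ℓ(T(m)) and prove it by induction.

Claim: ℓ(T(m)) = 7^m.

Base case: ℓ(T(0)) = 1, and 7^0 = 1.
Assume ℓ(T(k)) = 7^k.
Then ℓ(T(k+1)) = 7·ℓ(T(k)) = 7·7^k = 7^{k+1}.
This completes the inductive step, so ℓ(T(m)) = 7^m for all m ≥ 0.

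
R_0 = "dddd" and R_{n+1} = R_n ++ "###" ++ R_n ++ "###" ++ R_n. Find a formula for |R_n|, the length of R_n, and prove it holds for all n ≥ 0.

Claim: |R_n| = 7·3^n − 3.

Base case: |R_0| = 4, and 7·3^0 − 3 = 4.
Assume |R_k| = 7·3^k − 3.
Then |R_{k+1}| = 3|R_k| + 6 = 3(7·3^k − 3) + 6 = 7·3^{k+1} − 9 + 6 = 7·3^{k+1} − 3.
Hence |R_n| = 7·3^n − 3 for every n ≥ 0, by induction.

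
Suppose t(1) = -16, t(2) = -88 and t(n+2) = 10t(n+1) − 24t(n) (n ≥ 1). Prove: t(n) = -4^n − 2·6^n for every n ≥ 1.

Base cases: t(1) = -16 and -4^1 − 2·6^1 = -16; t(2) = -88 and -4^2 − 2·6^2 = -88.
Assume t(j) = -4^j − 2·6^j for all 1 ≤ j ≤ r, where r ≥ 2.
Then t(r+1) = 10t(r) − 24t(r−1) = 10·(-4^r − 2·6^r) − 24·(-4^{r−1} − 2·6^{r−1}) = -(10·4 − 24)4^{r−1} − 2·(10·6 − 24)6^{r−1} = -16·4^{r−1} − 72·6^{r−1} = -4^{r+1} − 2·6^{r+1}.
By strong induction, t(n) = -4^n − 2·6^n for all n ≥ 1.

t(n) = -4^n − 2·6^n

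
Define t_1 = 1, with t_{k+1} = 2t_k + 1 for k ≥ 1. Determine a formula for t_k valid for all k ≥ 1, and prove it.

Claim: t_k = 2^k − 1.

Base case: t_1 = 1, and 2^1 − 1 = 2 − 1 = 1.
Assume t_m = 2^m − 1 for some m ≥ 1.
Then t_{m+1} = 2t_m + 1 = 2·(2^m − 1) + 1 = 2^{m+1} − 2 + 1 = 2^{m+1} − 1.
Hence t_k = 2^k − 1 for every k ≥ 1, by induction.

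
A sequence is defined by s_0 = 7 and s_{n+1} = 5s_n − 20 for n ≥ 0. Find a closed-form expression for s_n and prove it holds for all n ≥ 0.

Claim: s_n = 2·5^n + 5.

Base case: s_0 = 7, and 2·5^0 + 5 = 2 + 5 = 7.
Assume s_j = 2·5^j + 5 for some j ≥ 0.
Then s_{j+1} = 5s_j − 20 = 5·(2·5^j + 5) − 20 = 10·5^j + 25 − 20 = 2·5^{j+1} + 5.
By induction, s_n = 2·5^n + 5 for all n ≥ 0.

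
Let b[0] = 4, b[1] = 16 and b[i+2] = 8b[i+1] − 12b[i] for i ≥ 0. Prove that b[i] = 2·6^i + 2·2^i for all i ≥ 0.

Base cases: b[0] = 4 and 2·6^0 + 2·2^0 = 4; b[1] = 16 and 2·6^1 + 2·2^1 = 16.
Assume b[j] = 2·6^j + 2·2^j for all 0 ≤ j ≤ r, where r ≥ 1.
Then b[r+1] = 8b[r] − 12b[r−1] = 8·(2·6^r + 2·2^r) − 12·(2·6^{r−1} + 2·2^{r−1}) = 2·(8·6 − 12)6^{r−1} + 2·(8·2 − 12)2^{r−1} = 72·6^{r−1} + 8·2^{r−1} = 2·6^{r+1} + 2·2^{r+1}.
By strong induction, b[i] = 2·6^i + 2·2^i for all i ≥ 0.

b[i] = 2·6^i + 2·2^i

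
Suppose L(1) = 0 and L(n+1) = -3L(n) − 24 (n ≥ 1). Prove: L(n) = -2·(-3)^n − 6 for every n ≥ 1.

Base case: L(1) = 0, and -2·(-3)^1 − 6 = 6 − 6 = 0.
Assume L(k) = -2·(-3)^k − 6 for some k ≥ 1.
Then L(k+1) = -3L(k) − 24 = -3·(-2·(-3)^k − 6) − 24 = 6·(-3)^k + 18 − 24 = -2·(-3)^{k+1} − 6.
Hence L(n) = -2·(-3)^n − 6 for every n ≥ 1, by induction.

L(n) = -2·(-3)^n − 6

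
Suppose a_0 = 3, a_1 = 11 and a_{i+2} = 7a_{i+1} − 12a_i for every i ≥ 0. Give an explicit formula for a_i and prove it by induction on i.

Claim: a_i = 3^i + 2·4^i.

Base cases: a_0 = 3 and 3^0 + 2·4^0 = 3; a_1 = 11 and 3^1 + 2·4^1 = 11.
Assume a_j = 3^j + 2·4^j for all 0 ≤ j ≤ m, where m ≥ 1.
Then a_{m+1} = 7a_m − 12a_{m−1} = 7·(3^m + 2·4^m) − 12·(3^{m−1} + 2·4^{m−1}) = (7·3 − 12)3^{m−1} + 2·(7·4 − 12)4^{m−1} = 9·3^{m−1} + 32·4^{m−1} = 3^{m+1} + 2·4^{m+1}.
This completes the inductive step, so a_i = 3^i + 2·4^i for all i ≥ 0.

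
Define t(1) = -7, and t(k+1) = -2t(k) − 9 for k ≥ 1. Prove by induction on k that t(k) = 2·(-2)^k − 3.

Base case: t(1) = -7, and 2·(-2)^1 − 3 = -4 − 3 = -7.
Assume t(j) = 2·(-2)^j − 3 for some j ≥ 1.
Then t(j+1) = -2t(j) − 9 = -2·(2·(-2)^j − 3) − 9 = -4·(-2)^j + 6 − 9 = 2·(-2)^{j+1} − 3.
Hence t(k) = 2·(-2)^k − 3 for every k ≥ 1, by induction.

t(k) = 2·(-2)^k − 3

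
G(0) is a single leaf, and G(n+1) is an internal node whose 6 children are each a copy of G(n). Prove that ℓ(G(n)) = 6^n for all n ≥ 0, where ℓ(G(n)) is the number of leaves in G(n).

Base case: ℓ(G(0)) = 1, and 6^0 = 1.
Assume ℓ(G(k)) = 6^k.
Then ℓ(G(k+1)) = 6·ℓ(G(k)) = 6·6^k = 6^{k+1}.
By induction, ℓ(G(n)) = 6^n for all n ≥ 0.

ℓ(G(n)) = 6^n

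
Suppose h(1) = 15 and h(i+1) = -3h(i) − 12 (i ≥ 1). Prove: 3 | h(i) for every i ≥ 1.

Base case: h(1) = 15 = 3·5, so 3 | h(1).
Assume 3 | h(j), so h(j) = 3t for some integer t.
Then h(j+1) = -3h(j) − 12 = -3·(3t) − 12 = 3(-3t − 4), so 3 | h(j+1).
This completes the inductive step, so 3 | h(i) for all i ≥ 1.

3 | h(i)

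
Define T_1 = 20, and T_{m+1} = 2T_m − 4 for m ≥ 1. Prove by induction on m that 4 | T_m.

Base case: T_1 = 20 = 4·5, so 4 | T_1.
Assume 4 | T_k, so T_k = 4t for some integer t.
Then T_{k+1} = 2T_k − 4 = 2·(4t) − 4 = 4(2t − 1), so 4 | T_{k+1}.
Hence 4 | T_m for every m ≥ 1, by induction.

4 | T_m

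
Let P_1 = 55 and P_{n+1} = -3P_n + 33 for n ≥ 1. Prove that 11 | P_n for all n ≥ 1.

Base case: P_1 = 55 = 11·5, so 11 | P_1.
Assume 11 | P_k, so P_k = 11t for some integer t.
Then P_{k+1} = -3P_k + 33 = -3·(11t) + 33 = 11(-3t + 3), so 11 | P_{k+1}.
Hence 11 | P_n for every n ≥ 1, by induction.

11 | P_n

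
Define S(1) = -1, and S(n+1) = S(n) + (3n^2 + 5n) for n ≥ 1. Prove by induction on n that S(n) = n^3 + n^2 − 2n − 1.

Base case: S(1) = -1, and 1^3 + 1^2 − 2·1 − 1 = -1.
Assume S(m) = m^3 + m^2 − 2m − 1.
Then S(m+1) = S(m) + (3m^2 + 5m) = (m^3 + m^2 − 2m − 1) + (3m^2 + 5m) = m^3 + 4m^2 + 3m − 1,
and (m+1)^3 + (m+1)^2 − 2·(m+1) − 1 = m^3 + 4m^2 + 3m − 1.
This completes the inductive step, so S(n) = n^3 + n^2 − 2n − 1 for all n ≥ 1.

S(n) = n^3 + n^2 − 2n − 1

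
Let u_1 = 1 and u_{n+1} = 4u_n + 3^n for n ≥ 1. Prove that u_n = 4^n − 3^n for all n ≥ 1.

Base case: u_1 = 1, and 4^1 − 3^1 = 4 − 3 = 1.
Assume u_j = 4^j − 3^j for some j ≥ 1.
Then u_{j+1} = 4u_j + 3^j = 4·(4^j − 3^j) + 3^j = 4^{j+1} − 4·3^j + 3^j = 4^{j+1} − 3·3^j = 4^{j+1} − 3^{j+1}.
So the formula holds for j+1, and by induction u_n = 4^n − 3^n for all n ≥ 1.

u_n = 4^n − 3^n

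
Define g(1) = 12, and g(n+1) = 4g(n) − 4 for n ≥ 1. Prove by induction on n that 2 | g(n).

Base case: g(1) = 12 = 2·6, so 2 | g(1).
Assume 2 | g(k), so g(k) = 2t for some integer t.
Then g(k+1) = 4g(k) − 4 = 4·(2t) − 4 = 2(4t − 2), so 2 | g(k+1).
This completes the inductive step, so 2 | g(n) for all n ≥ 1.

2 | g(n)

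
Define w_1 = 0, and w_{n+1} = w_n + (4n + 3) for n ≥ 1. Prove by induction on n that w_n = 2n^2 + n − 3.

Base case: w_1 = 0, and 2·1^2 + 1 − 3 = 0.
Assume w_m = 2m^2 + m − 3.
Then w_{m+1} = w_m + (4m + 3) = (2m^2 + m − 3) + (4m + 3) = 2m^2 + 5m,
and 2·(m+1)^2 + (m+1) − 3 = 2m^2 + 5m.
Hence w_n = 2n^2 + n − 3 for every n ≥ 1, by induction.

w_n = 2n^2 + n − 3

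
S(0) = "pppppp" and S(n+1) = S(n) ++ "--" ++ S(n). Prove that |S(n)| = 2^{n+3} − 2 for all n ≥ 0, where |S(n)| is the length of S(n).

Base case: |S(0)| = 6, and 2^{0+3} − 2 = 6.
Assume |S(j)| = 2^{j+3} − 2.
Then |S(j+1)| = |S(j)| + 2 + |S(j)| = 2|S(j)| + 2 = 2(2^{j+3} − 2) + 2 = 2^{j+1+3} − 4 + 2 = 2^{j+1+3} − 2.
This completes the inductive step, so |S(n)| = 2^{n+3} − 2 for all n ≥ 0.

|S(n)| = 2^{n+3} − 2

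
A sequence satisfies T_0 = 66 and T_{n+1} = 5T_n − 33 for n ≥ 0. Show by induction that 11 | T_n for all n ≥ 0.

Base case: T_0 = 66 = 11·6, so 11 | T_0.
Assume 11 | T_k, so T_k = 11t for some integer t.
Then T_{k+1} = 5T_k − 33 = 5·(11t) − 33 = 11(5t − 3), so 11 | T_{k+1}.
So the property holds for k+1, and by induction 11 | T_n for all n ≥ 0.

11 | T_n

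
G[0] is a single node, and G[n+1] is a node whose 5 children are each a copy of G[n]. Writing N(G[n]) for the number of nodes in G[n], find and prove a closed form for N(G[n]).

Claim: N(G[n]) = (5^{n+1} − 1)/4.

Base case: N(G[0]) = 1, and (5^{0+1} − 1)/4 = 1.
Assume N(G[r]) = (5^{r+1} − 1)/4.
Then N(G[r+1]) = 1 + 5N(G[r]) = 1 + 5·(5^{r+1} − 1)/4 = 1 + (5^{r+2} − 5)/4 = (4 + 5^{r+2} − 5)/4 = (5^{r+2} − 1)/4.
This completes the inductive step, so N(G[n]) = (5^{n+1} − 1)/4 for all n ≥ 0.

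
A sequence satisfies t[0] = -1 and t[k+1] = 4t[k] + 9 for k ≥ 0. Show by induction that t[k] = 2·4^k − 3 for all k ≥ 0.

Base case: t[0] = -1, and 2·4^0 − 3 = 2 − 3 = -1.
Assume t[m] = 2·4^m − 3 for some m ≥ 0.
Then t[m+1] = 4t[m] + 9 = 4·(2·4^m − 3) + 9 = 8·4^m − 12 + 9 = 2·4^{m+1} − 3.
Hence t[k] = 2·4^k − 3 for every k ≥ 0, by induction.

t[k] = 2·4^k − 3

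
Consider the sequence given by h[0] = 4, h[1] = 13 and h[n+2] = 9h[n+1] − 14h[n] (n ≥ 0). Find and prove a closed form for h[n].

Claim: h[n] = 3·2^n + 7^n.

Base cases: h[0] = 4 and 3·2^0 + 7^0 = 4; h[1] = 13 and 3·2^1 + 7^1 = 13.
Assume h[i] = 3·2^i + 7^i for all 0 ≤ i ≤ j, where j ≥ 1.
Then h[j+1] = 9h[j] − 14h[j−1] = 9·(3·2^j + 7^j) − 14·(3·2^{j−1} + 7^{j−1}) = 3·(9·2 − 14)2^{j−1} + (9·7 − 14)7^{j−1} = 12·2^{j−1} + 49·7^{j−1} = 3·2^{j+1} + 7^{j+1}.
By strong induction, h[n] = 3·2^n + 7^n for all n ≥ 0.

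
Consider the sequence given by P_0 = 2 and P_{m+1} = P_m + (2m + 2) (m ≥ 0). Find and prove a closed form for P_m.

Claim: P_m = m^2 + m + 2.

Base case: P_0 = 2, and 0^2 + 0 + 2 = 2.
Assume P_k = k^2 + k + 2.
Then P_{k+1} = P_k + (2k + 2) = (k^2 + k + 2) + (2k + 2) = k^2 + 3k + 4,
and (k+1)^2 + (k+1) + 2 = k^2 + 3k + 4.
Hence P_m = m^2 + m + 2 for every m ≥ 0, by induction.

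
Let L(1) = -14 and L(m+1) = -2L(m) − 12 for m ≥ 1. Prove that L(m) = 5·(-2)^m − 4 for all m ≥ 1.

Base case: L(1) = -14, and 5·(-2)^1 − 4 = -10 − 4 = -14.
Assume L(j) = 5·(-2)^j − 4 for some j ≥ 1.
Then L(j+1) = -2L(j) − 12 = -2·(5·(-2)^j − 4) − 12 = -10·(-2)^j + 8 − 12 = 5·(-2)^{j+1} − 4.
This completes the inductive step, so L(m) = 5·(-2)^m − 4 for all m ≥ 1.

L(m) = 5·(-2)^m − 4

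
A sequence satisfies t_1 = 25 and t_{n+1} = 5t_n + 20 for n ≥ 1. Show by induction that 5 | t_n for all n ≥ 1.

Base case: t_1 = 25 = 5·5, so 5 | t_1.
Assume 5 | t_k, so t_k = 5s for some integer s.
Then t_{k+1} = 5t_k + 20 = 5·(5s) + 20 = 5(5s + 4), so 5 | t_{k+1}.
By induction, 5 | t_n for all n ≥ 1.

5 | t_n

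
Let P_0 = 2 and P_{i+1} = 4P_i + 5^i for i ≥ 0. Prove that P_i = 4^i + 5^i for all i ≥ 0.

Base case: P_0 = 2, and 4^0 + 5^0 = 1 + 1 = 2.
Assume P_r = 4^r + 5^r for some r ≥ 0.
Then P_{r+1} = 4P_r + 5^r = 4·(4^r + 5^r) + 5^r = 4^{r+1} + 4·5^r + 5^r = 4^{r+1} + 5·5^r = 4^{r+1} + 5^{r+1}.
Hence P_i = 4^i + 5^i for every i ≥ 0, by induction.

P_i = 4^i + 5^i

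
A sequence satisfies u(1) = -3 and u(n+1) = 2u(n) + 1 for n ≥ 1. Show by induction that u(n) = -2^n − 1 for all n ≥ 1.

Base case: u(1) = -3, and -2^1 − 1 = -2 − 1 = -3.
Assume u(j) = -2^j − 1 for some j ≥ 1.
Then u(j+1) = 2u(j) + 1 = 2·(-2^j − 1) + 1 = -2^{j+1} − 2 + 1 = -2^{j+1} − 1.
By induction, u(n) = -2^n − 1 for all n ≥ 1.

u(n) = -2^n − 1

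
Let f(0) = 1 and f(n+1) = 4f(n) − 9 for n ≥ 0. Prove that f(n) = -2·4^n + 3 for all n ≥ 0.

Base case: f(0) = 1, and -2·4^0 + 3 = -2 + 3 = 1.
Assume f(m) = -2·4^m + 3 for some m ≥ 0.
Then f(m+1) = 4f(m) − 9 = 4·(-2·4^m + 3) − 9 = -8·4^m + 12 − 9 = -2·4^{m+1} + 3.
Hence f(n) = -2·4^n + 3 for every n ≥ 0, by induction.

f(n) = -2·4^n + 3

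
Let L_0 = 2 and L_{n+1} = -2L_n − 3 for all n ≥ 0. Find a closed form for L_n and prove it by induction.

Claim: L_n = 3·(-2)^n − 1.

Base case: L_0 = 2, and 3·(-2)^0 − 1 = 3 − 1 = 2.
Assume L_m = 3·(-2)^m − 1 for some m ≥ 0.
Then L_{m+1} = -2L_m − 3 = -2·(3·(-2)^m − 1) − 3 = -6·(-2)^m + 2 − 3 = 3·(-2)^{m+1} − 1.
Hence L_n = 3·(-2)^n − 1 for every n ≥ 0, by induction.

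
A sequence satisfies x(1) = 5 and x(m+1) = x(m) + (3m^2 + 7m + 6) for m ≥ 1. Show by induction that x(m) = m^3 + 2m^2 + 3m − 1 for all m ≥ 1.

Base case: x(1) = 5, and 1^3 + 2·1^2 + 3·1 − 1 = 5.
Assume x(j) = j^3 + 2j^2 + 3j − 1.
Then x(j+1) = x(j) + (3j^2 + 7j + 6) = (j^3 + 2j^2 + 3j − 1) + (3j^2 + 7j + 6) = j^3 + 5j^2 + 10j + 5,
and (j+1)^3 + 2·(j+1)^2 + 3·(j+1) − 1 = j^3 + 5j^2 + 10j + 5.
This completes the inductive step, so x(m) = m^3 + 2m^2 + 3m − 1 for all m ≥ 1.

x(m) = m^3 + 2m^2 + 3m − 1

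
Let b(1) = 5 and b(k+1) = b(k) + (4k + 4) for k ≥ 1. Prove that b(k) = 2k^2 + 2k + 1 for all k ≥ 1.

Base case: b(1) = 5, and 2·1^2 + 2·1 + 1 = 5.
Assume b(m) = 2m^2 + 2m + 1.
Then b(m+1) = b(m) + (4m + 4) = (2m^2 + 2m + 1) + (4m + 4) = 2m^2 + 6m + 5,
and 2·(m+1)^2 + 2·(m+1) + 1 = 2m^2 + 6m + 5.
This completes the inductive step, so b(k) = 2k^2 + 2k + 1 for all k ≥ 1.

b(k) = 2k^2 + 2k + 1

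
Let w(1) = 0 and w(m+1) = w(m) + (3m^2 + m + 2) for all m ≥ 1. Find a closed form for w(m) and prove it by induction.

Claim: w(m) = m^3 − m^2 + 2m − 2.

Base case: w(1) = 0, and 1^3 − 1^2 + 2·1 − 2 = 0.
Assume w(k) = k^3 − k^2 + 2k − 2.
Then w(k+1) = w(k) + (3k^2 + k + 2) = (k^3 − k^2 + 2k − 2) + (3k^2 + k + 2) = k^3 + 2k^2 + 3k,
and (k+1)^3 − (k+1)^2 + 2·(k+1) − 2 = k^3 + 2k^2 + 3k.
Hence w(m) = m^3 − m^2 + 2m − 2 for every m ≥ 1, by induction.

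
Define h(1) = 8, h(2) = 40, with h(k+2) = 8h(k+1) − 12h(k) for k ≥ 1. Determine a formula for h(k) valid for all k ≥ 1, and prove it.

Claim: h(k) = 2^k + 6^k.

Base cases: h(1) = 8 and 2^1 + 6^1 = 8; h(2) = 40 and 2^2 + 6^2 = 40.
Assume h(j) = 2^j + 6^j for all 1 ≤ j ≤ r, where r ≥ 2.
Then h(r+1) = 8h(r) − 12h(r−1) = 8·(2^r + 6^r) − 12·(2^{r−1} + 6^{r−1}) = (8·2 − 12)2^{r−1} + (8·6 − 12)6^{r−1} = 4·2^{r−1} + 36·6^{r−1} = 2^{r+1} + 6^{r+1}.
By strong induction, h(k) = 2^k + 6^k for all k ≥ 1.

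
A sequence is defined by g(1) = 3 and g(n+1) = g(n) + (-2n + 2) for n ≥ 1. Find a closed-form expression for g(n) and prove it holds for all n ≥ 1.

Claim: g(n) = -n^2 + 3n + 1.

Base case: g(1) = 3, and -1^2 + 3·1 + 1 = 3.
Assume g(m) = -m^2 + 3m + 1.
Then g(m+1) = g(m) + (-2m + 2) = (-m^2 + 3m + 1) + (-2m + 2) = -m^2 + m + 3,
and -(m+1)^2 + 3·(m+1) + 1 = -m^2 + m + 3.
Hence g(n) = -n^2 + 3n + 1 for every n ≥ 1, by induction.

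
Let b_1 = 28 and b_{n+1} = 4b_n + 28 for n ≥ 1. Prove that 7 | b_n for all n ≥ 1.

Base case: b_1 = 28 = 7·4, so 7 | b_1.
Assume 7 | b_k, so b_k = 7t for some integer t.
Then b_{k+1} = 4b_k + 28 = 4·(7t) + 28 = 7(4t + 4), so 7 | b_{k+1}.
By induction, 7 | b_n for all n ≥ 1.

7 | b_n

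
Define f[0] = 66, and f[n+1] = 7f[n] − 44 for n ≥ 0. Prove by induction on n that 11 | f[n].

Base case: f[0] = 66 = 11·6, so 11 | f[0].
Assume 11 | f[r], so f[r] = 11t for some integer t.
Then f[r+1] = 7f[r] − 44 = 7·(11t) − 44 = 11(7t − 4), so 11 | f[r+1].
By induction, 11 | f[n] for all n ≥ 0.

11 | f[n]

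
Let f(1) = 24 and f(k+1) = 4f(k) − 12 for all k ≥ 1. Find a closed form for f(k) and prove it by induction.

Claim: f(k) = 5·4^k + 4.

Base case: f(1) = 24, and 5·4^1 + 4 = 20 + 4 = 24.
Assume f(j) = 5·4^j + 4 for some j ≥ 1.
Then f(j+1) = 4f(j) − 12 = 4·(5·4^j + 4) − 12 = 20·4^j + 16 − 12 = 5·4^{j+1} + 4.
Hence f(k) = 5·4^k + 4 for every k ≥ 1, by induction.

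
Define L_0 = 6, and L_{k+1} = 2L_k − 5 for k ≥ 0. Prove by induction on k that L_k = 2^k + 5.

Base case: L_0 = 6, and 2^0 + 5 = 1 + 5 = 6.
Assume L_m = 2^m + 5 for some m ≥ 0.
Then L_{m+1} = 2L_m − 5 = 2·(2^m + 5) − 5 = 2^{m+1} + 10 − 5 = 2^{m+1} + 5.
This completes the inductive step, so L_k = 2^k + 5 for all k ≥ 0.

L_k = 2^k + 5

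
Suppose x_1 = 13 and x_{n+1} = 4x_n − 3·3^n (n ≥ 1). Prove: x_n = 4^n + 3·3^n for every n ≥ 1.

Base case: x_1 = 13, and 4^1 + 3·3^1 = 4 + 9 = 13.
Assume x_j = 4^j + 3·3^j for some j ≥ 1.
Then x_{j+1} = 4x_j − 3·3^j = 4·(4^j + 3·3^j) − 3·3^j = 4^{j+1} + 12·3^j − 3·3^j = 4^{j+1} + 9·3^j = 4^{j+1} + 3·3^{j+1}.
By induction, x_n = 4^n + 3·3^n for all n ≥ 1.

x_n = 4^n + 3·3^n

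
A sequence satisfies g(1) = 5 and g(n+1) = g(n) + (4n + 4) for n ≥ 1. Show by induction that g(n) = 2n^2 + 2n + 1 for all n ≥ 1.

Base case: g(1) = 5, and 2·1^2 + 2·1 + 1 = 5.
Assume g(j) = 2j^2 + 2j + 1.
Then g(j+1) = g(j) + (4j + 4) = (2j^2 + 2j + 1) + (4j + 4) = 2j^2 + 6j + 5,
and 2·(j+1)^2 + 2·(j+1) + 1 = 2j^2 + 6j + 5.
By induction, g(n) = 2n^2 + 2n + 1 for all n ≥ 1.

g(n) = 2n^2 + 2n + 1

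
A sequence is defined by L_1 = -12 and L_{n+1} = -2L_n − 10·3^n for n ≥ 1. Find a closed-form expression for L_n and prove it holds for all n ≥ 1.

Claim: L_n = 3·(-2)^n − 2·3^n.

Base case: L_1 = -12, and 3·(-2)^1 − 2·3^1 = -6 − 6 = -12.
Assume L_j = 3·(-2)^j − 2·3^j for some j ≥ 1.
Then L_{j+1} = -2L_j − 10·3^j = -2·(3·(-2)^j − 2·3^j) − 10·3^j = 3·(-2)^{j+1} + 4·3^j − 10·3^j = 3·(-2)^{j+1} − 6·3^j = 3·(-2)^{j+1} − 2·3^{j+1}.
So the formula holds for j+1, and by induction L_n = 3·(-2)^n − 2·3^n for all n ≥ 1.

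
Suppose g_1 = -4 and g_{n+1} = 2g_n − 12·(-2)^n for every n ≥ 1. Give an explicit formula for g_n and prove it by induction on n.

Claim: g_n = 2^n + 3·(-2)^n.

Base case: g_1 = -4, and 2^1 + 3·(-2)^1 = 2 − 6 = -4.
Assume g_j = 2^j + 3·(-2)^j for some j ≥ 1.
Then g_{j+1} = 2g_j − 12·(-2)^j = 2·(2^j + 3·(-2)^j) − 12·(-2)^j = 2^{j+1} + 6·(-2)^j − 12·(-2)^j = 2^{j+1} − 6·(-2)^j = 2^{j+1} + 3·(-2)^{j+1}.
Hence g_n = 2^n + 3·(-2)^n for every n ≥ 1, by induction.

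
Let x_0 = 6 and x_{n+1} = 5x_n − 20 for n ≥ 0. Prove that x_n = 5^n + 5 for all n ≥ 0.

Base case: x_0 = 6, and 5^0 + 5 = 1 + 5 = 6.
Assume x_m = 5^m + 5 for some m ≥ 0.
Then x_{m+1} = 5x_m − 20 = 5·(5^m + 5) − 20 = 5^{m+1} + 25 − 20 = 5^{m+1} + 5.
This completes the inductive step, so x_n = 5^n + 5 for all n ≥ 0.

x_n = 5^n + 5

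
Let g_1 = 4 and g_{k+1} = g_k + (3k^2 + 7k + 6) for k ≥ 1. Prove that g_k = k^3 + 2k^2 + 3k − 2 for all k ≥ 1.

Base case: g_1 = 4, and 1^3 + 2·1^2 + 3·1 − 2 = 4.
Assume g_j = j^3 + 2j^2 + 3j − 2.
Then g_{j+1} = g_j + (3j^2 + 7j + 6) = (j^3 + 2j^2 + 3j − 2) + (3j^2 + 7j + 6) = j^3 + 5j^2 + 10j + 4,
and (j+1)^3 + 2·(j+1)^2 + 3·(j+1) − 2 = j^3 + 5j^2 + 10j + 4.
Hence g_k = k^3 + 2k^2 + 3k − 2 for every k ≥ 1, by induction.

g_k = k^3 + 2k^2 + 3k − 2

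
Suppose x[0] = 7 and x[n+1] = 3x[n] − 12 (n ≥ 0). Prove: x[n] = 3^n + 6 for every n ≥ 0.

Base case: x[0] = 7, and 3^0 + 6 = 1 + 6 = 7.
Assume x[m] = 3^m + 6 for some m ≥ 0.
Then x[m+1] = 3x[m] − 12 = 3·(3^m + 6) − 12 = 3^{m+1} + 18 − 12 = 3^{m+1} + 6.
Hence x[n] = 3^n + 6 for every n ≥ 0, by induction.

x[n] = 3^n + 6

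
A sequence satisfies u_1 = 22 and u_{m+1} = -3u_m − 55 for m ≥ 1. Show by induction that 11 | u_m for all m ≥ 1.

Base case: u_1 = 22 = 11·2, so 11 | u_1.
Assume 11 | u_k, so u_k = 11t for some integer t.
Then u_{k+1} = -3u_k − 55 = -3·(11t) − 55 = 11(-3t − 5), so 11 | u_{k+1}.
This completes the inductive step, so 11 | u_m for all m ≥ 1.

11 | u_m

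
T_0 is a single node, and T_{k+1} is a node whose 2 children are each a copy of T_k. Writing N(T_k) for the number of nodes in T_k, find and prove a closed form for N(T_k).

Claim: N(T_k) = 2^{k+1} − 1.

Base case: N(T_0) = 1, and 2^{0+1} − 1 = 1.
Assume N(T_m) = 2^{m+1} − 1.
Then N(T_{m+1}) = 1 + 2N(T_m) = 1 + 2(2^{m+1} − 1) = 2^{m+2} − 2 + 1 = 2^{m+2} − 1.
So the formula holds for m+1, and by induction N(T_k) = 2^{k+1} − 1 for all k ≥ 0.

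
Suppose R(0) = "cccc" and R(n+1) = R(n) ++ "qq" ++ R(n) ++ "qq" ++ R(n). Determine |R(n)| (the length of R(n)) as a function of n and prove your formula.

Claim: |R(n)| = 6·3^n − 2.

Base case: |R(0)| = 4, and 6·3^0 − 2 = 4.
Assume |R(j)| = 6·3^j − 2.
Then |R(j+1)| = 3|R(j)| + 4 = 3(6·3^j − 2) + 4 = 6·3^{j+1} − 6 + 4 = 6·3^{j+1} − 2.
So the formula holds for j+1, and by induction |R(n)| = 6·3^n − 2 for all n ≥ 0.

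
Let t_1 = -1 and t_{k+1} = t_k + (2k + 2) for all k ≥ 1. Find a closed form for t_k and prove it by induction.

Claim: t_k = k^2 + k − 3.

Base case: t_1 = -1, and 1^2 + 1 − 3 = -1.
Assume t_j = j^2 + j − 3.
Then t_{j+1} = t_j + (2j + 2) = (j^2 + j − 3) + (2j + 2) = j^2 + 3j − 1,
and (j+1)^2 + (j+1) − 3 = j^2 + 3j − 1.
Hence t_k = k^2 + k − 3 for every k ≥ 1, by induction.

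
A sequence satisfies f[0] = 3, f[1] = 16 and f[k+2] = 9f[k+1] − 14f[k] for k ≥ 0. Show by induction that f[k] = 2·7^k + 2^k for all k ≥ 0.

Base cases: f[0] = 3 and 2·7^0 + 2^0 = 3; f[1] = 16 and 2·7^1 + 2^1 = 16.
Assume f[j] = 2·7^j + 2^j for all 0 ≤ j ≤ m, where m ≥ 1.
Then f[m+1] = 9f[m] − 14f[m−1] = 9·(2·7^m + 2^m) − 14·(2·7^{m−1} + 2^{m−1}) = 2·(9·7 − 14)7^{m−1} + (9·2 − 14)2^{m−1} = 98·7^{m−1} + 4·2^{m−1} = 2·7^{m+1} + 2^{m+1}.
Hence f[k] = 2·7^k + 2^k for every k ≥ 0, by strong induction.

f[k] = 2·7^k + 2^k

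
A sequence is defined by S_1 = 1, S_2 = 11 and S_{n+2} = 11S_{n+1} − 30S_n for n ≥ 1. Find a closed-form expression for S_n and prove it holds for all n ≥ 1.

Claim: S_n = -5^n + 6^n.

Base cases: S_1 = 1 and -5^1 + 6^1 = 1; S_2 = 11 and -5^2 + 6^2 = 11.
Assume S_j = -5^j + 6^j for all 1 ≤ j ≤ r, where r ≥ 2.
Then S_{r+1} = 11S_r − 30S_{r−1} = 11·(-5^r + 6^r) − 30·(-5^{r−1} + 6^{r−1}) = -(11·5 − 30)5^{r−1} + (11·6 − 30)6^{r−1} = -25·5^{r−1} + 36·6^{r−1} = -5^{r+1} + 6^{r+1}.
By strong induction, S_n = -5^n + 6^n for all n ≥ 1.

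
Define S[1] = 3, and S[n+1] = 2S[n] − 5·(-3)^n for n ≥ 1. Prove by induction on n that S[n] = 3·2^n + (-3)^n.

Base case: S[1] = 3, and 3·2^1 + (-3)^1 = 6 − 3 = 3.
Assume S[j] = 3·2^j + (-3)^j for some j ≥ 1.
Then S[j+1] = 2S[j] − 5·(-3)^j = 2·(3·2^j + (-3)^j) − 5·(-3)^j = 3·2^{j+1} + 2·(-3)^j − 5·(-3)^j = 3·2^{j+1} − 3·(-3)^j = 3·2^{j+1} + (-3)^{j+1}.
Hence S[n] = 3·2^n + (-3)^n for every n ≥ 1, by induction.

S[n] = 3·2^n + (-3)^n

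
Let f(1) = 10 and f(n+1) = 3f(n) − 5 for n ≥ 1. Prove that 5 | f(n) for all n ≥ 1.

Base case: f(1) = 10 = 5·2, so 5 | f(1).
Assume 5 | f(j), so f(j) = 5t for some integer t.
Then f(j+1) = 3f(j) − 5 = 3·(5t) − 5 = 5(3t − 1), so 5 | f(j+1).
By induction, 5 | f(n) for all n ≥ 1.

5 | f(n)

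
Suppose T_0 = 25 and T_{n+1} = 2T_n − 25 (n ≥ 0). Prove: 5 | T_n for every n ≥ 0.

Base case: T_0 = 25 = 5·5, so 5 | T_0.
Assume 5 | T_r, so T_r = 5t for some integer t.
Then T_{r+1} = 2T_r − 25 = 2·(5t) − 25 = 5(2t − 5), so 5 | T_{r+1}.
This completes the inductive step, so 5 | T_n for all n ≥ 0.

5 | T_n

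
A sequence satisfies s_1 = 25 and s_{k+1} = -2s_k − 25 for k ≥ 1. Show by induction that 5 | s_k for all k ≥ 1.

Base case: s_1 = 25 = 5·5, so 5 | s_1.
Assume 5 | s_j, so s_j = 5t for some integer t.
Then s_{j+1} = -2s_j − 25 = -2·(5t) − 25 = 5(-2t − 5), so 5 | s_{j+1}.
Hence 5 | s_k for every k ≥ 1, by induction.

5 | s_k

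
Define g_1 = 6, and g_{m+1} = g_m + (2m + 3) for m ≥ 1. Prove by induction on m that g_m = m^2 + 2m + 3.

Base case: g_1 = 6, and 1^2 + 2·1 + 3 = 6.
Assume g_j = j^2 + 2j + 3.
Then g_{j+1} = g_j + (2j + 3) = (j^2 + 2j + 3) + (2j + 3) = j^2 + 4j + 6,
and (j+1)^2 + 2·(j+1) + 3 = j^2 + 4j + 6.
Hence g_m = m^2 + 2m + 3 for every m ≥ 1, by induction.

g_m = m^2 + 2m + 3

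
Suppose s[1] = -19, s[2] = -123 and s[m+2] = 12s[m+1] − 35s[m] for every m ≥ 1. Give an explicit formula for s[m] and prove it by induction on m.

Claim: s[m] = -5^m − 2·7^m.

Base cases: s[1] = -19 and -5^1 − 2·7^1 = -19; s[2] = -123 and -5^2 − 2·7^2 = -123.
Assume s[i] = -5^i − 2·7^i for all 1 ≤ i ≤ j, where j ≥ 2.
Then s[j+1] = 12s[j] − 35s[j−1] = 12·(-5^j − 2·7^j) − 35·(-5^{j−1} − 2·7^{j−1}) = -(12·5 − 35)5^{j−1} − 2·(12·7 − 35)7^{j−1} = -25·5^{j−1} − 98·7^{j−1} = -5^{j+1} − 2·7^{j+1}.
By strong induction, s[m] = -5^m − 2·7^m for all m ≥ 1.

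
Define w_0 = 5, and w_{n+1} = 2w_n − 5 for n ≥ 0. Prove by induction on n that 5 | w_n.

Base case: w_0 = 5 = 5·1, so 5 | w_0.
Assume 5 | w_r, so w_r = 5t for some integer t.
Then w_{r+1} = 2w_r − 5 = 2·(5t) − 5 = 5(2t − 1), so 5 | w_{r+1}.
Hence 5 | w_n for every n ≥ 0, by induction.

5 | w_n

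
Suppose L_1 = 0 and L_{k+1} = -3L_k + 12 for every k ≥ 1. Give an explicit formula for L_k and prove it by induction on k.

Claim: L_k = (-3)^k + 3.

Base case: L_1 = 0, and (-3)^1 + 3 = -3 + 3 = 0.
Assume L_j = (-3)^j + 3 for some j ≥ 1.
Then L_{j+1} = -3L_j + 12 = -3·((-3)^j + 3) + 12 = -3·(-3)^j − 9 + 12 = (-3)^{j+1} + 3.
This completes the inductive step, so L_k = (-3)^k + 3 for all k ≥ 1.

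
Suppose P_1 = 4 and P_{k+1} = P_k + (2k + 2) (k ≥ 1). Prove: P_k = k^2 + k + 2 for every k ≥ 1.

Base case: P_1 = 4, and 1^2 + 1 + 2 = 4.
Assume P_j = j^2 + j + 2.
Then P_{j+1} = P_j + (2j + 2) = (j^2 + j + 2) + (2j + 2) = j^2 + 3j + 4,
and (j+1)^2 + (j+1) + 2 = j^2 + 3j + 4.
By induction, P_k = k^2 + k + 2 for all k ≥ 1.

P_k = k^2 + k + 2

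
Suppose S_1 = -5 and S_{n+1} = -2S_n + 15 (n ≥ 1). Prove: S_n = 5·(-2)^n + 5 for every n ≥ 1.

Base case: S_1 = -5, and 5·(-2)^1 + 5 = -10 + 5 = -5.
Assume S_m = 5·(-2)^m + 5 for some m ≥ 1.
Then S_{m+1} = -2S_m + 15 = -2·(5·(-2)^m + 5) + 15 = -10·(-2)^m − 10 + 15 = 5·(-2)^{m+1} + 5.
By induction, S_n = 5·(-2)^n + 5 for all n ≥ 1.

S_n = 5·(-2)^n + 5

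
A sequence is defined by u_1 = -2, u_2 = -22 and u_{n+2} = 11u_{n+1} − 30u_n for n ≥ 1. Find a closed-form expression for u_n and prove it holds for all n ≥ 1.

Claim: u_n = 2·5^n − 2·6^n.

Base cases: u_1 = -2 and 2·5^1 − 2·6^1 = -2; u_2 = -22 and 2·5^2 − 2·6^2 = -22.
Assume u_i = 2·5^i − 2·6^i for all 1 ≤ i ≤ j, where j ≥ 2.
Then u_{j+1} = 11u_j − 30u_{j−1} = 11·(2·5^j − 2·6^j) − 30·(2·5^{j−1} − 2·6^{j−1}) = 2·(11·5 − 30)5^{j−1} − 2·(11·6 − 30)6^{j−1} = 50·5^{j−1} − 72·6^{j−1} = 2·5^{j+1} − 2·6^{j+1}.
This completes the inductive step, so u_n = 2·5^n − 2·6^n for all n ≥ 1.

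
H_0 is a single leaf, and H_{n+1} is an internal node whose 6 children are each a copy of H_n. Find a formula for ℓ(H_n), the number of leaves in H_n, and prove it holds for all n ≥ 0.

Claim: ℓ(H_n) = 6^n.

Base case: ℓ(H_0) = 1, and 6^0 = 1.
Assume ℓ(H_j) = 6^j.
Then ℓ(H_{j+1}) = 6·ℓ(H_j) = 6·6^j = 6^{j+1}.
Hence ℓ(H_n) = 6^n for every n ≥ 0, by induction.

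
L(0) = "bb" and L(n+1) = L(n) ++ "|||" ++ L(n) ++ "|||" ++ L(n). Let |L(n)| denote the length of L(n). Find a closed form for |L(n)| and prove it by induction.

Claim: |L(n)| = 5·3^n − 3.

Base case: |L(0)| = 2, and 5·3^0 − 3 = 2.
Assume |L(k)| = 5·3^k − 3.
Then |L(k+1)| = 3|L(k)| + 6 = 3(5·3^k − 3) + 6 = 5·3^{k+1} − 9 + 6 = 5·3^{k+1} − 3.
This completes the inductive step, so |L(n)| = 5·3^n − 3 for all n ≥ 0.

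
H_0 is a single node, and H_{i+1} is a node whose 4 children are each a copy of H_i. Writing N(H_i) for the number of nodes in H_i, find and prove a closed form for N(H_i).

Claim: N(H_i) = (4^{i+1} − 1)/3.

Base case: N(H_0) = 1, and (4^{0+1} − 1)/3 = 1.
Assume N(H_r) = (4^{r+1} − 1)/3.
Then N(H_{r+1}) = 1 + 4N(H_r) = 1 + 4·(4^{r+1} − 1)/3 = 1 + (4^{r+2} − 4)/3 = (3 + 4^{r+2} − 4)/3 = (4^{r+2} − 1)/3.
So the formula holds for r+1, and by induction N(H_i) = (4^{i+1} − 1)/3 for all i ≥ 0.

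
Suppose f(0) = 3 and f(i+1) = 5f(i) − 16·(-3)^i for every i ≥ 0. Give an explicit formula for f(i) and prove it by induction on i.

Claim: f(i) = 5^i + 2·(-3)^i.

Base case: f(0) = 3, and 5^0 + 2·(-3)^0 = 1 + 2 = 3.
Assume f(r) = 5^r + 2·(-3)^r for some r ≥ 0.
Then f(r+1) = 5f(r) − 16·(-3)^r = 5·(5^r + 2·(-3)^r) − 16·(-3)^r = 5^{r+1} + 10·(-3)^r − 16·(-3)^r = 5^{r+1} − 6·(-3)^r = 5^{r+1} + 2·(-3)^{r+1}.
So the formula holds for r+1, and by induction f(i) = 5^i + 2·(-3)^i for all i ≥ 0.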